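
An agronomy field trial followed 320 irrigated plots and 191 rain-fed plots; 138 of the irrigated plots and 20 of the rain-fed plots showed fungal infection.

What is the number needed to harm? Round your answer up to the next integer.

risk, irrigated plots = 138/320 = 0.431250
risk, rain-fed plots = 20/191 = 0.104712
absolute risk difference = 0.326538
1 / 0.326538 = 3.062 → round up → 4

4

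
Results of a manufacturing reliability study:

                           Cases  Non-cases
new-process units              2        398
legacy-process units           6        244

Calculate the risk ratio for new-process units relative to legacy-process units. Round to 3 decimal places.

RR = 0.208

risk, new-process units = 2/400 = 0.00500
risk, legacy-process units = 6/250 = 0.02400
RR = 0.00500 / 0.02400 = 0.208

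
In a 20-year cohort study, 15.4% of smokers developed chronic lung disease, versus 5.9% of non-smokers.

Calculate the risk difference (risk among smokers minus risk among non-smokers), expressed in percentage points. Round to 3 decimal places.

risk difference = 0.1540 − 0.0590 = 0.0950 → 9.500 percentage points

9.500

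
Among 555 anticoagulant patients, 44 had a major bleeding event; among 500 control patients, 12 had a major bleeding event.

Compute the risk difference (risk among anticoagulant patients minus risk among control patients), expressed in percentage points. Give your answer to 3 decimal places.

risk, anticoagulant patients = 44/555 = 0.07928
risk, control patients = 12/500 = 0.02400
risk difference = 0.07928 − 0.02400 = 0.05528 → 5.528 percentage points

5.528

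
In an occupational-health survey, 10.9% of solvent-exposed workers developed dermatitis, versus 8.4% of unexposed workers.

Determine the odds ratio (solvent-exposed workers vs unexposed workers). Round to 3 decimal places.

odds, solvent-exposed workers = 0.1090/0.8910 = 0.1223
odds, unexposed workers = 0.0840/0.9160 = 0.0917
OR = 0.1223 / 0.0917 = 1.334

1.334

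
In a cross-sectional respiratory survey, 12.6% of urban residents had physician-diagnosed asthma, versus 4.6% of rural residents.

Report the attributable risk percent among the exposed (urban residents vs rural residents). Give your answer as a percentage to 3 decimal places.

AR% = (0.12600 − 0.04600) / 0.12600 = 0.6349 → 63.492%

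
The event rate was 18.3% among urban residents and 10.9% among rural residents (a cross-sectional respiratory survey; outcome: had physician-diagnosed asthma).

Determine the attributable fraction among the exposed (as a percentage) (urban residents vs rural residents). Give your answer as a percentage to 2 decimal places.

AR% = (0.1830 − 0.1090) / 0.1830 = 0.4044 → 40.44%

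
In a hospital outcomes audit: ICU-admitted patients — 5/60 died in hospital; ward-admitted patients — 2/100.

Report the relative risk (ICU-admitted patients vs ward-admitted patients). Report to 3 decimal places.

risk, ICU-admitted patients = 5/60 = 0.08333
risk, ward-admitted patients = 2/100 = 0.02000
RR = 0.08333 / 0.02000 = 4.167

RR: 4.167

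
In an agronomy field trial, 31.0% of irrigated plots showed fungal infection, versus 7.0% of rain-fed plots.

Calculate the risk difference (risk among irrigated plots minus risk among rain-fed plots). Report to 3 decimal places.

risk difference = 0.3100 − 0.0700 = 0.240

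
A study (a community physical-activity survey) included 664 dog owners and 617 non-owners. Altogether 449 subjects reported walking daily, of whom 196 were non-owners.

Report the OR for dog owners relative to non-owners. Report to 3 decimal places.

OR ≈ 1.322

dog owners with the outcome: 449 − 196 = 253
dog owners without the outcome: 664 − 253 = 411
non-owners without the outcome: 617 − 196 = 421
OR = (253 × 421) / (411 × 196) = 106513/80556 ≈ 1.322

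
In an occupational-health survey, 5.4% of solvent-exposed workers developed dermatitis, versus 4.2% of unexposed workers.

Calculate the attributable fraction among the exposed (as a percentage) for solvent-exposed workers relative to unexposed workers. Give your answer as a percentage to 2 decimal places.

AR% = (0.05400 − 0.04200) / 0.05400 = 0.2222 → 22.22%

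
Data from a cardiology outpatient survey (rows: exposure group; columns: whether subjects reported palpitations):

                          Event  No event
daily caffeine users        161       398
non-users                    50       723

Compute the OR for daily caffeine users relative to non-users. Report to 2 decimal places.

OR = (161 × 723) / (398 × 50) = 116403/19900 ≈ 5.85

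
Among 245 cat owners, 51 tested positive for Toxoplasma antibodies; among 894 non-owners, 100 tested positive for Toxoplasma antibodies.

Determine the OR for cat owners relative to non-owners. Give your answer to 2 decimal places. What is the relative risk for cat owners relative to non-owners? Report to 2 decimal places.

OR = (51 × 794) / (194 × 100) = 40494/19400 ≈ 2.09
risk, cat owners = 51/245 = 0.2082
risk, non-owners = 100/894 = 0.1119
RR = 0.2082 / 0.1119 = 1.86

OR = 2.09; RR = 1.86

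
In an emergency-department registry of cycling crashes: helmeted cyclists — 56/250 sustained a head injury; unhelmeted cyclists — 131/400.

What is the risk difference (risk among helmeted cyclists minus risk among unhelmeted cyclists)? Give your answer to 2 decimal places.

risk, helmeted cyclists = 56/250 = 0.2240
risk, unhelmeted cyclists = 131/400 = 0.3275
risk difference = 0.2240 − 0.3275 = -0.10

-0.10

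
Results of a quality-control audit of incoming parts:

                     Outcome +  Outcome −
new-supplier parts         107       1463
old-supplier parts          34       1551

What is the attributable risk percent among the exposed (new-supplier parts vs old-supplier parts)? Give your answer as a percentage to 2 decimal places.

risk, new-supplier parts = 107/1570 = 0.06815
risk, old-supplier parts = 34/1585 = 0.02145
AR% = (0.06815 − 0.02145) / 0.06815 = 0.6853 → 68.53%

AR% ≈ 68.53%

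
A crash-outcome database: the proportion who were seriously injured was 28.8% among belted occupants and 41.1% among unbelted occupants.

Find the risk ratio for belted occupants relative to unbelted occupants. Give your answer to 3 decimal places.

RR = 0.2880 / 0.4110 = 0.701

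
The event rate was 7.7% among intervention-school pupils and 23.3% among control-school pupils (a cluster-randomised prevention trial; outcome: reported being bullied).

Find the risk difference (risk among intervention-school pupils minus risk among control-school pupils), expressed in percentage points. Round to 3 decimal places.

RD = -15.600

risk difference = 0.0770 − 0.2330 = -0.1560 → -15.600 percentage points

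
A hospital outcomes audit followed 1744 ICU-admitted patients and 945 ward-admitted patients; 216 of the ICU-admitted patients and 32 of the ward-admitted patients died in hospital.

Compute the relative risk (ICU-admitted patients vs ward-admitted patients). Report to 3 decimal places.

risk, ICU-admitted patients = 216/1744 = 0.12385
risk, ward-admitted patients = 32/945 = 0.03386
RR = 0.12385 / 0.03386 = 3.658

3.658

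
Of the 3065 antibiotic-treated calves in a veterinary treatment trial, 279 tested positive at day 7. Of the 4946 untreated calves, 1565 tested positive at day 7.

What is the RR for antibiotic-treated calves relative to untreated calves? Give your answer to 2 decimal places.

risk, antibiotic-treated calves = 279/3065 = 0.0910
risk, untreated calves = 1565/4946 = 0.3164
RR = 0.0910 / 0.3164 = 0.29

0.29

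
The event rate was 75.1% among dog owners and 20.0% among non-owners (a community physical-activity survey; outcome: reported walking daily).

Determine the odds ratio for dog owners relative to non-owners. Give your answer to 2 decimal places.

odds, dog owners = 0.7510/0.2490 = 3.0161
odds, non-owners = 0.2000/0.8000 = 0.2500
OR = 3.0161 / 0.2500 = 12.06

OR: 12.06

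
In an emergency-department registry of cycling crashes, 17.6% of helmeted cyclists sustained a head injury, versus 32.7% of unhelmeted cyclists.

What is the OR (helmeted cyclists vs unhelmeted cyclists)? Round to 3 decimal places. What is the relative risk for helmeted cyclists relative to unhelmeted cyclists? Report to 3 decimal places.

OR = 0.440; RR = 0.538

odds, helmeted cyclists = 0.1760/0.8240 = 0.2136
odds, unhelmeted cyclists = 0.3270/0.6730 = 0.4859
OR = 0.2136 / 0.4859 = 0.440
RR = 0.1760 / 0.3270 = 0.538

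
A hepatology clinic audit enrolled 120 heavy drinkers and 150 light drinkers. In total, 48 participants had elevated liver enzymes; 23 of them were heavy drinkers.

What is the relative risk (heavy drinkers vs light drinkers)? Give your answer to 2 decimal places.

1.15

heavy drinkers without the outcome: 120 − 23 = 97
light drinkers with the outcome: 48 − 23 = 25
light drinkers without the outcome: 150 − 25 = 125
risk, heavy drinkers = 23/120 = 0.1917
risk, light drinkers = 25/150 = 0.1667
RR = 0.1917 / 0.1667 = 1.15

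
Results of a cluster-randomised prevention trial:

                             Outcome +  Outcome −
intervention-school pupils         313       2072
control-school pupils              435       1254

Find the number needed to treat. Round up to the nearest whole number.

NNT = 8

risk, intervention-school pupils = 313/2385 = 0.131237
risk, control-school pupils = 435/1689 = 0.257549
absolute risk difference = 0.126312
1 / 0.126312 = 7.917 → round up → 8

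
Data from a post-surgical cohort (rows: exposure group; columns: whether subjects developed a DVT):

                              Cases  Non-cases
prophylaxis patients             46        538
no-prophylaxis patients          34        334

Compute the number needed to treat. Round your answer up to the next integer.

74

risk, prophylaxis patients = 46/584 = 0.078767
risk, no-prophylaxis patients = 34/368 = 0.092391
absolute risk difference = 0.013624
1 / 0.013624 = 73.400 → round up → 74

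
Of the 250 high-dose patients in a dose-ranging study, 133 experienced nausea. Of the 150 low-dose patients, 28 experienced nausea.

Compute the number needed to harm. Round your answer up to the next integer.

NNH = 3

risk, high-dose patients = 133/250 = 0.532000
risk, low-dose patients = 28/150 = 0.186667
absolute risk difference = 0.345333
1 / 0.345333 = 2.896 → round up → 3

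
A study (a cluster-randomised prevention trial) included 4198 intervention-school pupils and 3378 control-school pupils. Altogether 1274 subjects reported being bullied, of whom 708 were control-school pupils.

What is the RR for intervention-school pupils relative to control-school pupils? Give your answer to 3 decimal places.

RR = 0.643

intervention-school pupils with the outcome: 1274 − 708 = 566
intervention-school pupils without the outcome: 4198 − 566 = 3632
control-school pupils without the outcome: 3378 − 708 = 2670
risk, intervention-school pupils = 566/4198 = 0.1348
risk, control-school pupils = 708/3378 = 0.2096
RR = 0.1348 / 0.2096 = 0.643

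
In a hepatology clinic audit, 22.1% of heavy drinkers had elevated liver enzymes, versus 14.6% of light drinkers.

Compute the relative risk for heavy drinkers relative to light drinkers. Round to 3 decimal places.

RR = 0.2210 / 0.1460 = 1.514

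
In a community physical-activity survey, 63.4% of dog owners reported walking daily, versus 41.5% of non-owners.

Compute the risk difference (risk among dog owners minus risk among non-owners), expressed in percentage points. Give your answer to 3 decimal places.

risk difference = 0.6340 − 0.4150 = 0.2190 → 21.900 percentage points

RD ≈ 21.900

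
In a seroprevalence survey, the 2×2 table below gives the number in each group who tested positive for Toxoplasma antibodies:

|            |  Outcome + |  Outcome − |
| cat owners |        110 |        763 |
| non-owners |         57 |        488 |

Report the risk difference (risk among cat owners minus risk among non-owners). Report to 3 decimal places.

risk, cat owners = 110/873 = 0.1260
risk, non-owners = 57/545 = 0.1046
risk difference = 0.1260 − 0.1046 = 0.021

RD ≈ 0.021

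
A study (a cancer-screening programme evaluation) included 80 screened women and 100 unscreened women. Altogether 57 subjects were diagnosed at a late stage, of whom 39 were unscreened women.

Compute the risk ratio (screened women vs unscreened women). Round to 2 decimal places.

screened women with the outcome: 57 − 39 = 18
screened women without the outcome: 80 − 18 = 62
unscreened women without the outcome: 100 − 39 = 61
risk, screened women = 18/80 = 0.2250
risk, unscreened women = 39/100 = 0.3900
RR = 0.2250 / 0.3900 = 0.58

0.58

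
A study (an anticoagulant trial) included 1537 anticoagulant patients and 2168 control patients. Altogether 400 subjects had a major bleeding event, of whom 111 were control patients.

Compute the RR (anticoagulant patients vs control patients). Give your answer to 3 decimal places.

anticoagulant patients with the outcome: 400 − 111 = 289
anticoagulant patients without the outcome: 1537 − 289 = 1248
control patients without the outcome: 2168 − 111 = 2057
risk, anticoagulant patients = 289/1537 = 0.1880
risk, control patients = 111/2168 = 0.0512
RR = 0.1880 / 0.0512 = 3.672

RR = 3.672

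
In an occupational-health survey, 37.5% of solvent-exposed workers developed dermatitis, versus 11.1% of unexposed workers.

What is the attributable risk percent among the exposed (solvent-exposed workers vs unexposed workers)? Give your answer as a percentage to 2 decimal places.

AR% = (0.3750 − 0.1110) / 0.3750 = 0.7040 → 70.40%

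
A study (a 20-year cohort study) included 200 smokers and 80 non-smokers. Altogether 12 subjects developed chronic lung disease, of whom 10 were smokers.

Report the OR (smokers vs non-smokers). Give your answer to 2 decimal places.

2.05

smokers without the outcome: 200 − 10 = 190
non-smokers with the outcome: 12 − 10 = 2
non-smokers without the outcome: 80 − 2 = 78
odds, smokers = 10/190 = 0.05263
odds, non-smokers = 2/78 = 0.02564
OR = 0.05263 / 0.02564 = 2.05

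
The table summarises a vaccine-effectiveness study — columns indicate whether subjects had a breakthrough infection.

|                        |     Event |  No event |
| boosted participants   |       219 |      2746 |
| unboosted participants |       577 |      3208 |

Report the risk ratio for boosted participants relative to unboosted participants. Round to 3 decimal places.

RR: 0.485

risk, boosted participants = 219/2965 = 0.0739
risk, unboosted participants = 577/3785 = 0.1524
RR = 0.0739 / 0.1524 = 0.485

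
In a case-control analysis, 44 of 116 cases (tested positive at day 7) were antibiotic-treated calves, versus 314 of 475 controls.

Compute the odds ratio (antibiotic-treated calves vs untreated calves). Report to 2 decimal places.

odds, antibiotic-treated calves = 44/314 = 0.1401
odds, untreated calves = 72/161 = 0.4472
OR = 0.1401 / 0.4472 = 0.31

OR: 0.31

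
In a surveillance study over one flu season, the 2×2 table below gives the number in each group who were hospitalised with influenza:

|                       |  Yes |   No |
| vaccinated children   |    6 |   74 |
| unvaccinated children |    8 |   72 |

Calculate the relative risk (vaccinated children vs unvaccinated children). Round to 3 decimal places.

risk, vaccinated children = 6/80 = 0.0750
risk, unvaccinated children = 8/80 = 0.1000
RR = 0.0750 / 0.1000 = 0.750

0.750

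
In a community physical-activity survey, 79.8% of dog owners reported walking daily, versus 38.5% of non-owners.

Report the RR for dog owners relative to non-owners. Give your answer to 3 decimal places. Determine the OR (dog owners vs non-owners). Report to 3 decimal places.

RR = 0.7980 / 0.3850 = 2.073
odds, dog owners = 0.7980/0.2020 = 3.9505
odds, non-owners = 0.3850/0.6150 = 0.6260
OR = 3.9505 / 0.6260 = 6.311

RR = 2.073; OR = 6.311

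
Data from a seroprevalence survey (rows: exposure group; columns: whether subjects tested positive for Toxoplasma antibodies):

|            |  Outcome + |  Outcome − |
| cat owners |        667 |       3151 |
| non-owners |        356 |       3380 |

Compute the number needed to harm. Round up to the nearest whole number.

NNH: 13

risk, cat owners = 667/3818 = 0.174699
risk, non-owners = 356/3736 = 0.095289
absolute risk difference = 0.079410
1 / 0.079410 = 12.593 → round up → 13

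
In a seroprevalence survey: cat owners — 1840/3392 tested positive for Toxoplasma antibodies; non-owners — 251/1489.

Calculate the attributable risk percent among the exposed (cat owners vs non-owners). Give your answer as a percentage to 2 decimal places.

AR%: 68.92%

risk, cat owners = 1840/3392 = 0.5425
risk, non-owners = 251/1489 = 0.1686
AR% = (0.5425 − 0.1686) / 0.5425 = 0.6892 → 68.92%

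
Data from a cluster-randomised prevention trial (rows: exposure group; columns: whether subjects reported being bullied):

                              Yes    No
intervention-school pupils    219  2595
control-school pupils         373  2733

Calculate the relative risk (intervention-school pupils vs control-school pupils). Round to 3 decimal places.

0.648

risk, intervention-school pupils = 219/2814 = 0.0778
risk, control-school pupils = 373/3106 = 0.1201
RR = 0.0778 / 0.1201 = 0.648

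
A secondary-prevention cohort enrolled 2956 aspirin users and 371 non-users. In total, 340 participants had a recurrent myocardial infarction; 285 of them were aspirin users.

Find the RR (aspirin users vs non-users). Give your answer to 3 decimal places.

aspirin users without the outcome: 2956 − 285 = 2671
non-users with the outcome: 340 − 285 = 55
non-users without the outcome: 371 − 55 = 316
risk, aspirin users = 285/2956 = 0.0964
risk, non-users = 55/371 = 0.1482
RR = 0.0964 / 0.1482 = 0.650

0.650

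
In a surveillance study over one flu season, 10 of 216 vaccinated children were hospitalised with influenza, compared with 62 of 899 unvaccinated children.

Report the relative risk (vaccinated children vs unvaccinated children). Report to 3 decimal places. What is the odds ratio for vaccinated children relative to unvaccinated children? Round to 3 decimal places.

risk, vaccinated children = 10/216 = 0.04630
risk, unvaccinated children = 62/899 = 0.06897
RR = 0.04630 / 0.06897 = 0.671
OR = (10 × 837) / (206 × 62) = 8370/12772 ≈ 0.655

RR = 0.671; OR = 0.655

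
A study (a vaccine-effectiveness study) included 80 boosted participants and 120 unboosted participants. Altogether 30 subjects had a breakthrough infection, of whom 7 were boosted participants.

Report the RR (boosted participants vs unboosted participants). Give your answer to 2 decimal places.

RR: 0.46

boosted participants without the outcome: 80 − 7 = 73
unboosted participants with the outcome: 30 − 7 = 23
unboosted participants without the outcome: 120 − 23 = 97
risk, boosted participants = 7/80 = 0.0875
risk, unboosted participants = 23/120 = 0.1917
RR = 0.0875 / 0.1917 = 0.46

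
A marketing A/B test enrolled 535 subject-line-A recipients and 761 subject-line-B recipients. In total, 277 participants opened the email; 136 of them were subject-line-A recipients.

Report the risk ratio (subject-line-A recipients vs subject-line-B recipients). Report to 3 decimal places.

RR = 1.372

subject-line-A recipients without the outcome: 535 − 136 = 399
subject-line-B recipients with the outcome: 277 − 136 = 141
subject-line-B recipients without the outcome: 761 − 141 = 620
risk, subject-line-A recipients = 136/535 = 0.2542
risk, subject-line-B recipients = 141/761 = 0.1853
RR = 0.2542 / 0.1853 = 1.372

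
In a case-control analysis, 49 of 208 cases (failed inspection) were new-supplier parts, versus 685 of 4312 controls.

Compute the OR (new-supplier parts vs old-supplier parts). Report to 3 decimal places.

OR: 1.632

odds, new-supplier parts = 49/685 = 0.07153
odds, old-supplier parts = 159/3627 = 0.04384
OR = 0.07153 / 0.04384 = 1.632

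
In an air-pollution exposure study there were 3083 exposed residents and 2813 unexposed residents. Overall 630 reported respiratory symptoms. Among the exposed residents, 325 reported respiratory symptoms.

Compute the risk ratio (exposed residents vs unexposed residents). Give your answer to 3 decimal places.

exposed residents without the outcome: 3083 − 325 = 2758
unexposed residents with the outcome: 630 − 325 = 305
unexposed residents without the outcome: 2813 − 305 = 2508
risk, exposed residents = 325/3083 = 0.1054
risk, unexposed residents = 305/2813 = 0.1084
RR = 0.1054 / 0.1084 = 0.972

0.972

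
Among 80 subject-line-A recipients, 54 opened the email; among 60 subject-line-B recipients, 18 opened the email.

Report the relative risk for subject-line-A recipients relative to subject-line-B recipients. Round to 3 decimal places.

risk, subject-line-A recipients = 54/80 = 0.6750
risk, subject-line-B recipients = 18/60 = 0.3000
RR = 0.6750 / 0.3000 = 2.250

2.250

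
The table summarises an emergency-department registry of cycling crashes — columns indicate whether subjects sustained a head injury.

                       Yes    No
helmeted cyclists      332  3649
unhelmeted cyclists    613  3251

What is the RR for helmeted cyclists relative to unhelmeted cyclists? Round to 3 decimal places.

risk, helmeted cyclists = 332/3981 = 0.0834
risk, unhelmeted cyclists = 613/3864 = 0.1586
RR = 0.0834 / 0.1586 = 0.526

RR = 0.526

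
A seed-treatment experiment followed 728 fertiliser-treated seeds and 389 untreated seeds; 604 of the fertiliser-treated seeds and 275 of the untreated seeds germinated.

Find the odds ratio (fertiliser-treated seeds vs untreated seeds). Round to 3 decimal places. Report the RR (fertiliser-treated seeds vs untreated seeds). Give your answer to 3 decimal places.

OR = 2.019; RR = 1.174

OR = (604 × 114) / (124 × 275) = 68856/34100 ≈ 2.019
risk, fertiliser-treated seeds = 604/728 = 0.8297
risk, untreated seeds = 275/389 = 0.7069
RR = 0.8297 / 0.7069 = 1.174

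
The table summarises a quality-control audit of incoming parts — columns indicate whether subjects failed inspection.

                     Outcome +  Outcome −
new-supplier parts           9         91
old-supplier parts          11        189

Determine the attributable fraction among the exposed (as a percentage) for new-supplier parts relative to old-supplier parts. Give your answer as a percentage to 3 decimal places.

AR% ≈ 38.889%

risk, new-supplier parts = 9/100 = 0.0900
risk, old-supplier parts = 11/200 = 0.0550
AR% = (0.0900 − 0.0550) / 0.0900 = 0.3889 → 38.889%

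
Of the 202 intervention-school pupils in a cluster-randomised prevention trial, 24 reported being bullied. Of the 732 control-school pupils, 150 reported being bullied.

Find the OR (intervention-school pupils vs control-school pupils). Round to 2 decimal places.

odds, intervention-school pupils = 24/178 = 0.1348
odds, control-school pupils = 150/582 = 0.2577
OR = 0.1348 / 0.2577 = 0.52

OR ≈ 0.52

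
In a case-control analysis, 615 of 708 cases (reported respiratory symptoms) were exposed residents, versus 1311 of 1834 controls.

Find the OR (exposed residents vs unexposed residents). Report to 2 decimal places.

2.64

odds, exposed residents = 615/1311 = 0.4691
odds, unexposed residents = 93/523 = 0.1778
OR = 0.4691 / 0.1778 = 2.64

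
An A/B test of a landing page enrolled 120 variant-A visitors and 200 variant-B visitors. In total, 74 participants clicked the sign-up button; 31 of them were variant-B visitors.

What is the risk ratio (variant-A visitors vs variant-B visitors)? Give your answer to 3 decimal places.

RR = 2.312

variant-A visitors with the outcome: 74 − 31 = 43
variant-A visitors without the outcome: 120 − 43 = 77
variant-B visitors without the outcome: 200 − 31 = 169
risk, variant-A visitors = 43/120 = 0.3583
risk, variant-B visitors = 31/200 = 0.1550
RR = 0.3583 / 0.1550 = 2.312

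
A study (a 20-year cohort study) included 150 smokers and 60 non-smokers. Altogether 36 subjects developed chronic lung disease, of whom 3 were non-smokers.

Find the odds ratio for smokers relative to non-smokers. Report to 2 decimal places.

5.36

smokers with the outcome: 36 − 3 = 33
smokers without the outcome: 150 − 33 = 117
non-smokers without the outcome: 60 − 3 = 57
OR = (33 × 57) / (117 × 3) = 1881/351 ≈ 5.36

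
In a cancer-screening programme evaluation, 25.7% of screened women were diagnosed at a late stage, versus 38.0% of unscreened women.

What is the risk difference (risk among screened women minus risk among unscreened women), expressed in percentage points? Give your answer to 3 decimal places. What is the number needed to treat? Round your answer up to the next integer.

risk difference = 0.2570 − 0.3800 = -0.1230 → -12.300 percentage points
absolute risk difference = 0.123000
1 / 0.123000 = 8.130 → round up → 9

RD = -12.300; NNT = 9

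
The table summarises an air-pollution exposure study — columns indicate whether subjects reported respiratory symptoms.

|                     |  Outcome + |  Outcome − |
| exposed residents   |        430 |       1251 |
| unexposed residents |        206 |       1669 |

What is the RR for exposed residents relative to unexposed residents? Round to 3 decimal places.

2.328

risk, exposed residents = 430/1681 = 0.2558
risk, unexposed residents = 206/1875 = 0.1099
RR = 0.2558 / 0.1099 = 2.328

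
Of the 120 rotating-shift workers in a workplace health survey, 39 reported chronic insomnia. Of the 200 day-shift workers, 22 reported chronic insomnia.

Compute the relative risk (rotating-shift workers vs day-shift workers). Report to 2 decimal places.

risk, rotating-shift workers = 39/120 = 0.3250
risk, day-shift workers = 22/200 = 0.1100
RR = 0.3250 / 0.1100 = 2.95

2.95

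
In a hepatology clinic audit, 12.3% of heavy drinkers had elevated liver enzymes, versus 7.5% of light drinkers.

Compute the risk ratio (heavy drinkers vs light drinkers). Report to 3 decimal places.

RR = 0.1230 / 0.0750 = 1.640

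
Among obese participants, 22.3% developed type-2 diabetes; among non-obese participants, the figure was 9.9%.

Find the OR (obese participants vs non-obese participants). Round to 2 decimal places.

odds, obese participants = 0.2230/0.7770 = 0.2870
odds, non-obese participants = 0.0990/0.9010 = 0.1099
OR = 0.2870 / 0.1099 = 2.61

OR: 2.61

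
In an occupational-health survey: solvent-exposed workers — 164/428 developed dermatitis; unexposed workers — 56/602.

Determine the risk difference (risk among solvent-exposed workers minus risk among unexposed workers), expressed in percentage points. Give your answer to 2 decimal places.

risk, solvent-exposed workers = 164/428 = 0.3832
risk, unexposed workers = 56/602 = 0.0930
risk difference = 0.3832 − 0.0930 = 0.2902 → 29.02 percentage points

29.02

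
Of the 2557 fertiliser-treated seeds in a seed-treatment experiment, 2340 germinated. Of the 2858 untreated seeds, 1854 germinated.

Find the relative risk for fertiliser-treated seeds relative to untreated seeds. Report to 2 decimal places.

risk, fertiliser-treated seeds = 2340/2557 = 0.9151
risk, untreated seeds = 1854/2858 = 0.6487
RR = 0.9151 / 0.6487 = 1.41

1.41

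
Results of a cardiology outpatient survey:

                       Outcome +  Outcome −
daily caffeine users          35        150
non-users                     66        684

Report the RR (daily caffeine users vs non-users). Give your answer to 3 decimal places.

risk, daily caffeine users = 35/185 = 0.1892
risk, non-users = 66/750 = 0.0880
RR = 0.1892 / 0.0880 = 2.150

RR = 2.150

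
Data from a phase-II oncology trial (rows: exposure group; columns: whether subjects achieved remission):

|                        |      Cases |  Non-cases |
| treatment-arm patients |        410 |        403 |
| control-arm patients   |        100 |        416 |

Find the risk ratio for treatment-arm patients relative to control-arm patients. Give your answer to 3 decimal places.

RR: 2.602

risk, treatment-arm patients = 410/813 = 0.5043
risk, control-arm patients = 100/516 = 0.1938
RR = 0.5043 / 0.1938 = 2.602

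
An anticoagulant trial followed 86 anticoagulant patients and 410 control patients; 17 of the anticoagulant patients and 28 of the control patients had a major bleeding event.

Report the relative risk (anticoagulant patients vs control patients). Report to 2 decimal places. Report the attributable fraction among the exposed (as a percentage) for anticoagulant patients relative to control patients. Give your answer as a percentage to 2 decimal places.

risk, anticoagulant patients = 17/86 = 0.1977
risk, control patients = 28/410 = 0.0683
RR = 0.1977 / 0.0683 = 2.89
AR% = (0.1977 − 0.0683) / 0.1977 = 0.6545 → 65.45%

RR = 2.89; AR% = 65.45%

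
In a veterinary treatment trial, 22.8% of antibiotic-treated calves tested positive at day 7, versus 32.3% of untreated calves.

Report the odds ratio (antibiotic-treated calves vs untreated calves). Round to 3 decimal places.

0.619

odds, antibiotic-treated calves = 0.2280/0.7720 = 0.2953
odds, untreated calves = 0.3230/0.6770 = 0.4771
OR = 0.2953 / 0.4771 = 0.619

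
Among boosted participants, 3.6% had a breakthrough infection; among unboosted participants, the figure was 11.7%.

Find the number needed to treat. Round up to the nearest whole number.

absolute risk difference = 0.081000
1 / 0.081000 = 12.346 → round up → 13

NNT = 13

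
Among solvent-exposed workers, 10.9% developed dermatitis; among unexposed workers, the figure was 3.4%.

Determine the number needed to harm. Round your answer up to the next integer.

14

absolute risk difference = 0.075000
1 / 0.075000 = 13.333 → round up → 14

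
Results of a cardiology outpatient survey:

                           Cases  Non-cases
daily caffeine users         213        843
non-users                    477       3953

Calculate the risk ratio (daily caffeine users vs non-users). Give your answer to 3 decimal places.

risk, daily caffeine users = 213/1056 = 0.2017
risk, non-users = 477/4430 = 0.1077
RR = 0.2017 / 0.1077 = 1.873

1.873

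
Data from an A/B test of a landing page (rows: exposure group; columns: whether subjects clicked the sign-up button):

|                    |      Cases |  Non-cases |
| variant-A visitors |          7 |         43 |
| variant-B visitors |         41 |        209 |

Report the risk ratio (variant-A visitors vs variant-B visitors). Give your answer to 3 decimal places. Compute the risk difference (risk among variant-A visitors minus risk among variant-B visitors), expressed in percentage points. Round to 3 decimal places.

risk, variant-A visitors = 7/50 = 0.1400
risk, variant-B visitors = 41/250 = 0.1640
RR = 0.1400 / 0.1640 = 0.854
risk difference = 0.1400 − 0.1640 = -0.0240 → -2.400 percentage points

RR = 0.854; RD = -2.400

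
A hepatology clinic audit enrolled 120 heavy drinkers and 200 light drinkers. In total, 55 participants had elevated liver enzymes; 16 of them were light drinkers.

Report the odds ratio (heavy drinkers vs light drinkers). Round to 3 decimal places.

heavy drinkers with the outcome: 55 − 16 = 39
heavy drinkers without the outcome: 120 − 39 = 81
light drinkers without the outcome: 200 − 16 = 184
OR = (39 × 184) / (81 × 16) = 7176/1296 ≈ 5.537

OR = 5.537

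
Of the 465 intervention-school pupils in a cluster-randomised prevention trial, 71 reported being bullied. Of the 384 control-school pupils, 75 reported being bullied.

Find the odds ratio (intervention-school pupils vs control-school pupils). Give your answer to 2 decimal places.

OR = (71 × 309) / (394 × 75) = 21939/29550 ≈ 0.74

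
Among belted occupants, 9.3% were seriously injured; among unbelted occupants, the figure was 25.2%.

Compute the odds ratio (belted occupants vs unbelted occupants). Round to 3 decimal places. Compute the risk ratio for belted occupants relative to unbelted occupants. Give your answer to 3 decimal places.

odds, belted occupants = 0.0930/0.9070 = 0.1025
odds, unbelted occupants = 0.2520/0.7480 = 0.3369
OR = 0.1025 / 0.3369 = 0.304
RR = 0.0930 / 0.2520 = 0.369

OR = 0.304; RR = 0.369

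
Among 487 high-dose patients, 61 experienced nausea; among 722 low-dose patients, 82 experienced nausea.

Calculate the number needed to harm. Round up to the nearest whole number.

risk, high-dose patients = 61/487 = 0.125257
risk, low-dose patients = 82/722 = 0.113573
absolute risk difference = 0.011683
1 / 0.011683 = 85.594 → round up → 86

NNH = 86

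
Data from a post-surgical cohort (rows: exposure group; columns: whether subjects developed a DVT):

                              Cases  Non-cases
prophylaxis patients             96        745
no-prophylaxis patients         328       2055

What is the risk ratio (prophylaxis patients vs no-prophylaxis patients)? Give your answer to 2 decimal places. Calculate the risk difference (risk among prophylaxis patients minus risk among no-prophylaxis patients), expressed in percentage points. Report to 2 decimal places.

risk, prophylaxis patients = 96/841 = 0.1141
risk, no-prophylaxis patients = 328/2383 = 0.1376
RR = 0.1141 / 0.1376 = 0.83
risk difference = 0.1141 − 0.1376 = -0.0235 → -2.35 percentage points

RR = 0.83; RD = -2.35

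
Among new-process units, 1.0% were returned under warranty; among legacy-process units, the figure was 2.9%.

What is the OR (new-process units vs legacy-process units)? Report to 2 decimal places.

odds, new-process units = 0.01000/0.99000 = 0.01010
odds, legacy-process units = 0.02900/0.97100 = 0.02987
OR = 0.01010 / 0.02987 = 0.34

0.34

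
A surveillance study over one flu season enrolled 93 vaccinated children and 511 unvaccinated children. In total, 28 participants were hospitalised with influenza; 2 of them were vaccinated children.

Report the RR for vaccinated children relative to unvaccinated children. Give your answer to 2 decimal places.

RR ≈ 0.42

vaccinated children without the outcome: 93 − 2 = 91
unvaccinated children with the outcome: 28 − 2 = 26
unvaccinated children without the outcome: 511 − 26 = 485
risk, vaccinated children = 2/93 = 0.02151
risk, unvaccinated children = 26/511 = 0.05088
RR = 0.02151 / 0.05088 = 0.42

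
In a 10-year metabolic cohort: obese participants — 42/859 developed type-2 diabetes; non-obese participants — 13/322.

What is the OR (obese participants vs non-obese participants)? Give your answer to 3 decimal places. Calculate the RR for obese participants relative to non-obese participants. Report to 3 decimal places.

OR = 1.222; RR = 1.211

OR = (42 × 309) / (817 × 13) = 12978/10621 ≈ 1.222
risk, obese participants = 42/859 = 0.04889
risk, non-obese participants = 13/322 = 0.04037
RR = 0.04889 / 0.04037 = 1.211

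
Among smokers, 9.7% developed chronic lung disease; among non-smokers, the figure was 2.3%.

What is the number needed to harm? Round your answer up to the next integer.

NNH ≈ 14

absolute risk difference = 0.074000
1 / 0.074000 = 13.514 → round up → 14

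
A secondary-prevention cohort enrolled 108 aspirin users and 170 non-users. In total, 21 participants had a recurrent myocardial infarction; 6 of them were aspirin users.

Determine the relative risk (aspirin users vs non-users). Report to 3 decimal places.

0.630

aspirin users without the outcome: 108 − 6 = 102
non-users with the outcome: 21 − 6 = 15
non-users without the outcome: 170 − 15 = 155
risk, aspirin users = 6/108 = 0.0556
risk, non-users = 15/170 = 0.0882
RR = 0.0556 / 0.0882 = 0.630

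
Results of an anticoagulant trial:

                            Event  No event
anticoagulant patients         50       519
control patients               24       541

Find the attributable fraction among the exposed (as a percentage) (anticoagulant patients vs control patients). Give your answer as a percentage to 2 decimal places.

51.66%

risk, anticoagulant patients = 50/569 = 0.08787
risk, control patients = 24/565 = 0.04248
AR% = (0.08787 − 0.04248) / 0.08787 = 0.5166 → 51.66%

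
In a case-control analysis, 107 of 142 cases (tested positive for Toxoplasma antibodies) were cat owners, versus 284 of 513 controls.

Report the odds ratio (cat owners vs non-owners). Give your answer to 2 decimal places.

odds, cat owners = 107/284 = 0.3768
odds, non-owners = 35/229 = 0.1528
OR = 0.3768 / 0.1528 = 2.47

OR = 2.47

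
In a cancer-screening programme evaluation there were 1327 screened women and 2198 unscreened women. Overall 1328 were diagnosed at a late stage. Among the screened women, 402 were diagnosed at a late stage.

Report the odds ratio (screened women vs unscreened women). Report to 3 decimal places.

0.597

screened women without the outcome: 1327 − 402 = 925
unscreened women with the outcome: 1328 − 402 = 926
unscreened women without the outcome: 2198 − 926 = 1272
OR = (402 × 1272) / (925 × 926) = 511344/856550 ≈ 0.597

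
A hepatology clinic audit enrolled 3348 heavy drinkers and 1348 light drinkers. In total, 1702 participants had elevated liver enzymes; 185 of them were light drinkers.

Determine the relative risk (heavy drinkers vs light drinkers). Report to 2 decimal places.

heavy drinkers with the outcome: 1702 − 185 = 1517
heavy drinkers without the outcome: 3348 − 1517 = 1831
light drinkers without the outcome: 1348 − 185 = 1163
risk, heavy drinkers = 1517/3348 = 0.4531
risk, light drinkers = 185/1348 = 0.1372
RR = 0.4531 / 0.1372 = 3.30

3.30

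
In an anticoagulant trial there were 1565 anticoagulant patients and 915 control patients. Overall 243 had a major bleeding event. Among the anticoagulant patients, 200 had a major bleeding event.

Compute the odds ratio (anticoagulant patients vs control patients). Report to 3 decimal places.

2.971

anticoagulant patients without the outcome: 1565 − 200 = 1365
control patients with the outcome: 243 − 200 = 43
control patients without the outcome: 915 − 43 = 872
odds, anticoagulant patients = 200/1365 = 0.14652
odds, control patients = 43/872 = 0.04931
OR = 0.14652 / 0.04931 = 2.971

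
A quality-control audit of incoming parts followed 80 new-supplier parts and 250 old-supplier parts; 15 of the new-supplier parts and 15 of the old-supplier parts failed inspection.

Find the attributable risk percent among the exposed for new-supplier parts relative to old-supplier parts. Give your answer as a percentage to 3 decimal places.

risk, new-supplier parts = 15/80 = 0.1875
risk, old-supplier parts = 15/250 = 0.0600
AR% = (0.1875 − 0.0600) / 0.1875 = 0.6800 → 68.000%

AR%: 68.000%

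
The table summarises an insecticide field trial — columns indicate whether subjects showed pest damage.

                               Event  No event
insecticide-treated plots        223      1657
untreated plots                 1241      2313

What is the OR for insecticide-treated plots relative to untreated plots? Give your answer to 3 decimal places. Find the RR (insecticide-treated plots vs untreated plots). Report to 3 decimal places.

OR = (223 × 2313) / (1657 × 1241) = 515799/2056337 ≈ 0.251
risk, insecticide-treated plots = 223/1880 = 0.1186
risk, untreated plots = 1241/3554 = 0.3492
RR = 0.1186 / 0.3492 = 0.340

OR = 0.251; RR = 0.340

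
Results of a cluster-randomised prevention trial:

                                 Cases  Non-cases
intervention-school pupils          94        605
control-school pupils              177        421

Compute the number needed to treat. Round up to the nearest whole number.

NNT ≈ 7

risk, intervention-school pupils = 94/699 = 0.134478
risk, control-school pupils = 177/598 = 0.295987
absolute risk difference = 0.161509
1 / 0.161509 = 6.192 → round up → 7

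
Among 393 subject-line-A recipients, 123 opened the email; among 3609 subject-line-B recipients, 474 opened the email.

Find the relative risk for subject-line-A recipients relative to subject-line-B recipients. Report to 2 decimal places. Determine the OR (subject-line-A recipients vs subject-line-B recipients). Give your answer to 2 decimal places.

risk, subject-line-A recipients = 123/393 = 0.3130
risk, subject-line-B recipients = 474/3609 = 0.1313
RR = 0.3130 / 0.1313 = 2.38
odds, subject-line-A recipients = 123/270 = 0.4556
odds, subject-line-B recipients = 474/3135 = 0.1512
OR = 0.4556 / 0.1512 = 3.01

RR = 2.38; OR = 3.01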